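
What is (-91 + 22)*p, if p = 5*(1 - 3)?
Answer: 690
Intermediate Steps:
p = -10 (p = 5*(-2) = -10)
(-91 + 22)*p = (-91 + 22)*(-10) = -69*(-10) = 690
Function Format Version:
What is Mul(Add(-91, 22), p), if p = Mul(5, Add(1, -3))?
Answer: 690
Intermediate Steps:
p = -10 (p = Mul(5, -2) = -10)
Mul(Add(-91, 22), p) = Mul(Add(-91, 22), -10) = Mul(-69, -10) = 690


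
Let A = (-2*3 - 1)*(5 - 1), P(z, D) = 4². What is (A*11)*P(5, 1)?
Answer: -4928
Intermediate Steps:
P(z, D) = 16
A = -28 (A = (-6 - 1)*4 = -7*4 = -28)
(A*11)*P(5, 1) = -28*11*16 = -308*16 = -4928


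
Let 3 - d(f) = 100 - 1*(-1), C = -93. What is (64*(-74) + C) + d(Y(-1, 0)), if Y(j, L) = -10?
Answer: -4927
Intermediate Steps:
d(f) = -98 (d(f) = 3 - (100 - 1*(-1)) = 3 - (100 + 1) = 3 - 1*101 = 3 - 101 = -98)
(64*(-74) + C) + d(Y(-1, 0)) = (64*(-74) - 93) - 98 = (-4736 - 93) - 98 = -4829 - 98 = -4927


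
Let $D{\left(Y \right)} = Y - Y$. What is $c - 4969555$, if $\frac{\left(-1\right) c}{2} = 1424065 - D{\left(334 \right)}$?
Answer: $-7817685$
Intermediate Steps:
$D{\left(Y \right)} = 0$
$c = -2848130$ ($c = - 2 \left(1424065 - 0\right) = - 2 \left(1424065 + 0\right) = \left(-2\right) 1424065 = -2848130$)
$c - 4969555 = -2848130 - 4969555 = -7817685$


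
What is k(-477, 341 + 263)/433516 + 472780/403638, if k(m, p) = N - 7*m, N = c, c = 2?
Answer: 103153124519/87491765604 ≈ 1.1790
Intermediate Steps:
N = 2
k(m, p) = 2 - 7*m
k(-477, 341 + 263)/433516 + 472780/403638 = (2 - 7*(-477))/433516 + 472780/403638 = (2 + 3339)*(1/433516) + 472780*(1/403638) = 3341*(1/433516) + 236390/201819 = 3341/433516 + 236390/201819 = 103153124519/87491765604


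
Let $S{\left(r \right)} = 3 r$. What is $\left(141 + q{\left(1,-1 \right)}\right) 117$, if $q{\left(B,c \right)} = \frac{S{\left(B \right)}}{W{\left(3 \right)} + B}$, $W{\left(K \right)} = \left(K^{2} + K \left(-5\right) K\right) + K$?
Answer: $\frac{527553}{32} \approx 16486.0$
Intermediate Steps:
$W{\left(K \right)} = K - 4 K^{2}$ ($W{\left(K \right)} = \left(K^{2} + - 5 K K\right) + K = \left(K^{2} - 5 K^{2}\right) + K = - 4 K^{2} + K = K - 4 K^{2}$)
$q{\left(B,c \right)} = \frac{3 B}{-33 + B}$ ($q{\left(B,c \right)} = \frac{3 B}{3 \left(1 - 12\right) + B} = \frac{3 B}{3 \left(-11\right) + B} = \frac{3 B}{-33 + B}$)
$\left(141 + q{\left(1,-1 \right)}\right) 117 = \left(141 + 3 \cdot 1 \frac{1}{-33 + 1}\right) 117 = \left(141 + 3 \cdot 1 \frac{1}{-32}\right) 117 = \left(141 + 3 \cdot 1 \left(- \frac{1}{32}\right)\right) 117 = \left(141 - \frac{3}{32}\right) 117 = \frac{4509}{32} \cdot 117 = \frac{527553}{32}$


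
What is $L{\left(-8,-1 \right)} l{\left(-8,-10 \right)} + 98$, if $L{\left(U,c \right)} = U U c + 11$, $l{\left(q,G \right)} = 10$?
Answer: $-432$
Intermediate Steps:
$L{\left(U,c \right)} = 11 + c U^{2}$ ($L{\left(U,c \right)} = U^{2} c + 11 = c U^{2} + 11 = 11 + c U^{2}$)
$L{\left(-8,-1 \right)} l{\left(-8,-10 \right)} + 98 = \left(11 - \left(-8\right)^{2}\right) 10 + 98 = \left(11 - 64\right) 10 + 98 = \left(-53\right) 10 + 98 = -530 + 98 = -432$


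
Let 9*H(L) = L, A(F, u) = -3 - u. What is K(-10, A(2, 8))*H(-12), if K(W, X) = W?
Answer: 40/3 ≈ 13.333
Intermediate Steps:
H(L) = L/9
K(-10, A(2, 8))*H(-12) = -10*(-12)/9 = -10*(-4/3) = 40/3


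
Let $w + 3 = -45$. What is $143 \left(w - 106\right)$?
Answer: $-22022$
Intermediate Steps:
$w = -48$ ($w = -3 - 45 = -48$)
$143 \left(w - 106\right) = 143 \left(-48 - 106\right) = 143 \left(-154\right) = -22022$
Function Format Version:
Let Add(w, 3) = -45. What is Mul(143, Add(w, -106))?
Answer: -22022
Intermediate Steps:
w = -48 (w = Add(-3, -45) = -48)
Mul(143, Add(w, -106)) = Mul(143, Add(-48, -106)) = Mul(143, -154) = -22022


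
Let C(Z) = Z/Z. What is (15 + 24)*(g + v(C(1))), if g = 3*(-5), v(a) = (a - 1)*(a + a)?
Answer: -585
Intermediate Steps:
C(Z) = 1
v(a) = 2*a*(-1 + a) (v(a) = (-1 + a)*(2*a) = 2*a*(-1 + a))
g = -15
(15 + 24)*(g + v(C(1))) = (15 + 24)*(-15 + 2*1*(-1 + 1)) = 39*(-15 + 2*1*0) = 39*(-15 + 0) = 39*(-15) = -585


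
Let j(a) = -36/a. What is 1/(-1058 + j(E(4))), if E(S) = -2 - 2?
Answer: -1/1049 ≈ -0.00095329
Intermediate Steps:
E(S) = -4
1/(-1058 + j(E(4))) = 1/(-1058 - 36/(-4)) = 1/(-1058 - 36*(-1/4)) = 1/(-1058 + 9) = 1/(-1049) = -1/1049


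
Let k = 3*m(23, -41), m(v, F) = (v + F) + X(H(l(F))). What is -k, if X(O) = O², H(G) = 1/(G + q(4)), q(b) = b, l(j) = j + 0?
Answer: 73923/1369 ≈ 53.998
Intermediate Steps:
l(j) = j
H(G) = 1/(4 + G) (H(G) = 1/(G + 4) = 1/(4 + G))
m(v, F) = F + v + (4 + F)⁻² (m(v, F) = (v + F) + (1/(4 + F))² = (F + v) + (4 + F)⁻² = F + v + (4 + F)⁻²)
k = -73923/1369 (k = 3*(-41 + 23 + (4 - 41)⁻²) = 3*(-41 + 23 + (-37)⁻²) = 3*(-41 + 23 + 1/1369) = 3*(-24641/1369) = -73923/1369 ≈ -53.998)
-k = -1*(-73923/1369) = 73923/1369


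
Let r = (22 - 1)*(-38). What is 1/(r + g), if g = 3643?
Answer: 1/2845 ≈ 0.00035149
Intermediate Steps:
r = -798 (r = 21*(-38) = -798)
1/(r + g) = 1/(-798 + 3643) = 1/2845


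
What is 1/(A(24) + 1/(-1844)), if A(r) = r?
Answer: 1844/44255 ≈ 0.041668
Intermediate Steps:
1/(A(24) + 1/(-1844)) = 1/(24 + 1/(-1844)) = 1/(24 - 1/1844) = 1/(44255/1844) = 1844/44255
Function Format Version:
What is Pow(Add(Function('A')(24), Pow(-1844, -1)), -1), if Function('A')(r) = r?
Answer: Rational(1844, 44255) ≈ 0.041668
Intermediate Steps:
Pow(Add(Function('A')(24), Pow(-1844, -1)), -1) = Pow(Add(24, Pow(-1844, -1)), -1) = Pow(Add(24, Rational(-1, 1844)), -1) = Pow(Rational(44255, 1844), -1) = Rational(1844, 44255)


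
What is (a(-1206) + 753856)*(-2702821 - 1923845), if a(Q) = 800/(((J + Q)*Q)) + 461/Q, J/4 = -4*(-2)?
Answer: -137173186921574925/39329 ≈ -3.4878e+12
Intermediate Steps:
J = 32 (J = 4*(-4*(-2)) = 4*8 = 32)
a(Q) = 461/Q + 800/(Q*(32 + Q)) (a(Q) = 800/(((32 + Q)*Q)) + 461/Q = 800/((Q*(32 + Q))) + 461/Q = 800*(1/(Q*(32 + Q))) + 461/Q = 800/(Q*(32 + Q)) + 461/Q = 461/Q + 800/(Q*(32 + Q)))
(a(-1206) + 753856)*(-2702821 - 1923845) = ((15552 + 461*(-1206))/((-1206)*(32 - 1206)) + 753856)*(-2702821 - 1923845) = (-1/1206*(15552 - 555966)/(-1174) + 753856)*(-4626666) = (-1/1206*(-1/1174)*(-540414) + 753856)*(-4626666) = (-30023/78658 + 753856)*(-4626666) = (59296775225/78658)*(-4626666) = -137173186921574925/39329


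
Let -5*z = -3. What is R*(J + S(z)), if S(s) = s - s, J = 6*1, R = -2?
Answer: -12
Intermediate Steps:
J = 6
z = ⅗ (z = -⅕*(-3) = ⅗ ≈ 0.60000)
S(s) = 0
R*(J + S(z)) = -2*(6 + 0) = -2*6 = -12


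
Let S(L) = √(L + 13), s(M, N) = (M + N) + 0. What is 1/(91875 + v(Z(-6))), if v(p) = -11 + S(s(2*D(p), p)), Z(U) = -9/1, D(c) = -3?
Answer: 45932/4219497249 - I*√2/8438994498 ≈ 1.0886e-5 - 1.6758e-10*I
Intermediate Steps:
s(M, N) = M + N
S(L) = √(13 + L)
Z(U) = -9 (Z(U) = -9*1 = -9)
v(p) = -11 + √(7 + p) (v(p) = -11 + √(13 + (2*(-3) + p)) = -11 + √(13 + (-6 + p)) = -11 + √(7 + p))
1/(91875 + v(Z(-6))) = 1/(91875 + (-11 + √(7 - 9))) = 1/(91875 + (-11 + √(-2))) = 1/(91875 + (-11 + I*√2)) = 1/(91864 + I*√2)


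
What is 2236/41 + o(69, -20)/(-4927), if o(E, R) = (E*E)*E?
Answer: -2452097/202007 ≈ -12.139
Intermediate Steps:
o(E, R) = E**3 (o(E, R) = E**2*E = E**3)
2236/41 + o(69, -20)/(-4927) = 2236/41 + 69**3/(-4927) = 2236*(1/41) + 328509*(-1/4927) = 2236/41 - 328509/4927 = -2452097/202007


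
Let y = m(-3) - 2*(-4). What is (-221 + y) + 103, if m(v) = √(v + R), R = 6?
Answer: -110 + √3 ≈ -108.27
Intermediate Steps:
m(v) = √(6 + v) (m(v) = √(v + 6) = √(6 + v))
y = 8 + √3 (y = √(6 - 3) - 2*(-4) = √3 + 8 = 8 + √3 ≈ 9.7321)
(-221 + y) + 103 = (-221 + (8 + √3)) + 103 = (-213 + √3) + 103 = -110 + √3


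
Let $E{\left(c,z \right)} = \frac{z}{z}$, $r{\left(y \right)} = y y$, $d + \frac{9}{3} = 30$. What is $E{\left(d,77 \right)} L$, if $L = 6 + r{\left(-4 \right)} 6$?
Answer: $102$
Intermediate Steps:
$d = 27$ ($d = -3 + 30 = 27$)
$r{\left(y \right)} = y^{2}$
$E{\left(c,z \right)} = 1$
$L = 102$ ($L = 6 + \left(-4\right)^{2} \cdot 6 = 6 + 16 \cdot 6 = 6 + 96 = 102$)
$E{\left(d,77 \right)} L = 1 \cdot 102 = 102$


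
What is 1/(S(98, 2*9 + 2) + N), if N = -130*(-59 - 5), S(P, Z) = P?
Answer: 1/8418 ≈ 0.00011879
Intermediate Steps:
N = 8320 (N = -130*(-64) = 8320)
1/(S(98, 2*9 + 2) + N) = 1/(98 + 8320) = 1/8418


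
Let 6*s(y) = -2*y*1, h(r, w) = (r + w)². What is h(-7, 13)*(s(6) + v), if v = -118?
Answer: -4320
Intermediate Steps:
s(y) = -y/3 (s(y) = (-2*y*1)/6 = (-2*y)/6 = -y/3)
h(-7, 13)*(s(6) + v) = (-7 + 13)²*(-⅓*6 - 118) = 6²*(-2 - 118) = 36*(-120) = -4320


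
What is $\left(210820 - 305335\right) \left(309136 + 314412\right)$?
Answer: $-58934639220$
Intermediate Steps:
$\left(210820 - 305335\right) \left(309136 + 314412\right) = \left(-94515\right) 623548 = -58934639220$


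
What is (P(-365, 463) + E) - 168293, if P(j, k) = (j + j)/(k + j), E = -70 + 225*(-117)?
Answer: -9540077/49 ≈ -1.9470e+5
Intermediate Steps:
E = -26395 (E = -70 - 26325 = -26395)
P(j, k) = 2*j/(j + k) (P(j, k) = (2*j)/(j + k) = 2*j/(j + k))
(P(-365, 463) + E) - 168293 = (2*(-365)/(-365 + 463) - 26395) - 168293 = (2*(-365)/98 - 26395) - 168293 = (2*(-365)*(1/98) - 26395) - 168293 = (-365/49 - 26395) - 168293 = -1293720/49 - 168293 = -9540077/49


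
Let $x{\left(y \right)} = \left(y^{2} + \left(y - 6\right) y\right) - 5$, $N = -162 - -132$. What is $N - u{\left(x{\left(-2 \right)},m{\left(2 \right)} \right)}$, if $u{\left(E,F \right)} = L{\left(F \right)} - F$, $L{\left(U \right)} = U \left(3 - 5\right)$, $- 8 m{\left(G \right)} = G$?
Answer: $- \frac{123}{4} \approx -30.75$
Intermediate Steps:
$m{\left(G \right)} = - \frac{G}{8}$
$N = -30$ ($N = -162 + 132 = -30$)
$L{\left(U \right)} = - 2 U$ ($L{\left(U \right)} = U \left(-2\right) = - 2 U$)
$x{\left(y \right)} = -5 + y^{2} + y \left(-6 + y\right)$ ($x{\left(y \right)} = \left(y^{2} + \left(y - 6\right) y\right) - 5 = \left(y^{2} + \left(-6 + y\right) y\right) - 5 = \left(y^{2} + y \left(-6 + y\right)\right) - 5 = -5 + y^{2} + y \left(-6 + y\right)$)
$u{\left(E,F \right)} = - 3 F$ ($u{\left(E,F \right)} = - 2 F - F = - 3 F$)
$N - u{\left(x{\left(-2 \right)},m{\left(2 \right)} \right)} = -30 - - 3 \left(\left(- \frac{1}{8}\right) 2\right) = -30 - \left(-3\right) \left(- \frac{1}{4}\right) = -30 - \frac{3}{4} = - \frac{123}{4}$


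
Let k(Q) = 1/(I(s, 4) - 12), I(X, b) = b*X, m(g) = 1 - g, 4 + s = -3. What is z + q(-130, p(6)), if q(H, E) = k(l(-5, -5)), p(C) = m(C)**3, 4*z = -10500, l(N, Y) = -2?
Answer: -105001/40 ≈ -2625.0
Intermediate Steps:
s = -7 (s = -4 - 3 = -7)
z = -2625 (z = (1/4)*(-10500) = -2625)
I(X, b) = X*b
k(Q) = -1/40 (k(Q) = 1/(-7*4 - 12) = 1/(-28 - 12) = 1/(-40) = -1/40)
p(C) = (1 - C)**3
q(H, E) = -1/40
z + q(-130, p(6)) = -2625 - 1/40 = -105001/40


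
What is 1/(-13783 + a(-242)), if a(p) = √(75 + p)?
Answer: -13783/189971256 - I*√167/189971256 ≈ -7.2553e-5 - 6.8025e-8*I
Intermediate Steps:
1/(-13783 + a(-242)) = 1/(-13783 + √(75 - 242)) = 1/(-13783 + √(-167)) = 1/(-13783 + I*√167)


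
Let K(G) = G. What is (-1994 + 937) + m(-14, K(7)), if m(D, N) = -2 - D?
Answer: -1045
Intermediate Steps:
(-1994 + 937) + m(-14, K(7)) = (-1994 + 937) + (-2 - 1*(-14)) = -1057 + (-2 + 14) = -1057 + 12 = -1045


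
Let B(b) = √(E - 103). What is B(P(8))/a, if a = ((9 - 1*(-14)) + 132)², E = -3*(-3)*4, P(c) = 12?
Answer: I*√67/24025 ≈ 0.0003407*I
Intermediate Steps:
E = 36 (E = 9*4 = 36)
B(b) = I*√67 (B(b) = √(36 - 103) = √(-67) = I*√67)
a = 24025 (a = ((9 + 14) + 132)² = (23 + 132)² = 155² = 24025)
B(P(8))/a = (I*√67)/24025 = (I*√67)*(1/24025) = I*√67/24025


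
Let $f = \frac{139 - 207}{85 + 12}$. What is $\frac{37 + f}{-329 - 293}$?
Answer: $- \frac{3521}{60334} \approx -0.058358$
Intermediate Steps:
$f = - \frac{68}{97} \approx -0.70103$
$\frac{37 + f}{-329 - 293} = \frac{37 - \frac{68}{97}}{-329 - 293} = \frac{3521}{97 \left(-622\right)} = \frac{3521}{97} \left(- \frac{1}{622}\right) = - \frac{3521}{60334}$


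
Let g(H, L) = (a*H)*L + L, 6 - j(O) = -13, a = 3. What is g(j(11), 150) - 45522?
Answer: -36822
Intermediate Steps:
j(O) = 19 (j(O) = 6 - 1*(-13) = 6 + 13 = 19)
g(H, L) = L + 3*H*L (g(H, L) = (3*H)*L + L = 3*H*L + L = L + 3*H*L)
g(j(11), 150) - 45522 = 150*(1 + 3*19) - 45522 = 150*(1 + 57) - 45522 = 150*58 - 45522 = 8700 - 45522 = -36822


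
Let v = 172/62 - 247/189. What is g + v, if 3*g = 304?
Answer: 602309/5859 ≈ 102.80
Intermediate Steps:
g = 304/3 (g = (1/3)*304 = 304/3 ≈ 101.33)
v = 8597/5859 (v = 172*(1/62) - 247*1/189 = 86/31 - 247/189 = 8597/5859 ≈ 1.4673)
g + v = 304/3 + 8597/5859 = 602309/5859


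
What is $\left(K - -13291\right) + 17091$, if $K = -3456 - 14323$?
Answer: $12603$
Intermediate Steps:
$K = -17779$ ($K = -3456 - 14323 = -17779$)
$\left(K - -13291\right) + 17091 = \left(-17779 - -13291\right) + 17091 = \left(-17779 + 13291\right) + 17091 = -4488 + 17091 = 12603$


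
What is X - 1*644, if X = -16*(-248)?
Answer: 3324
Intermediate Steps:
X = 3968
X - 1*644 = 3968 - 1*644 = 3968 - 644 = 3324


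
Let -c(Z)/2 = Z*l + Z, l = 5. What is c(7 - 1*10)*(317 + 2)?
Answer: 11484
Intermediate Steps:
c(Z) = -12*Z (c(Z) = -2*(Z*5 + Z) = -2*(5*Z + Z) = -12*Z)
c(7 - 1*10)*(317 + 2) = (-12*(7 - 1*10))*(317 + 2) = -12*(7 - 10)*319 = -12*(-3)*319 = 36*319 = 11484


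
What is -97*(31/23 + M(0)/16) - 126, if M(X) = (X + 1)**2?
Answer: -96711/368 ≈ -262.80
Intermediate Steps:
M(X) = (1 + X)**2
-97*(31/23 + M(0)/16) - 126 = -97*(31/23 + (1 + 0)**2/16) - 126 = -97*(31*(1/23) + 1**2*(1/16)) - 126 = -97*(31/23 + 1*(1/16)) - 126 = -97*(31/23 + 1/16) - 126 = -97*519/368 - 126 = -50343/368 - 126 = -96711/368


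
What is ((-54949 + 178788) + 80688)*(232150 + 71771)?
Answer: 62160050367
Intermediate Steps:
((-54949 + 178788) + 80688)*(232150 + 71771) = (123839 + 80688)*303921 = 204527*303921 = 62160050367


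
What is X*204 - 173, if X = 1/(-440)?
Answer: -19081/110 ≈ -173.46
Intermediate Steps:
X = -1/440 ≈ -0.0022727
X*204 - 173 = -1/440*204 - 173 = -51/110 - 173 = -19081/110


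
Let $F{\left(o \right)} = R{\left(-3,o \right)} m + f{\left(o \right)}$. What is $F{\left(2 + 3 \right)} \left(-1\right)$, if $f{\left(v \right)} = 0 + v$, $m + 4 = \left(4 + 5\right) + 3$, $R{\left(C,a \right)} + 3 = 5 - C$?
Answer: $-45$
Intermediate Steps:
$R{\left(C,a \right)} = 2 - C$ ($R{\left(C,a \right)} = -3 - \left(-5 + C\right) = 2 - C$)
$m = 8$ ($m = -4 + \left(\left(4 + 5\right) + 3\right) = -4 + \left(9 + 3\right) = -4 + 12 = 8$)
$f{\left(v \right)} = v$
$F{\left(o \right)} = 40 + o$ ($F{\left(o \right)} = \left(2 - -3\right) 8 + o = \left(2 + 3\right) 8 + o = 5 \cdot 8 + o = 40 + o$)
$F{\left(2 + 3 \right)} \left(-1\right) = \left(40 + \left(2 + 3\right)\right) \left(-1\right) = \left(40 + 5\right) \left(-1\right) = 45 \left(-1\right) = -45$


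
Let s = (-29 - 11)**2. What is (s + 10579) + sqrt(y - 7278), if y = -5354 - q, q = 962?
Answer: 12179 + I*sqrt(13594) ≈ 12179.0 + 116.59*I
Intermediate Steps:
y = -6316 (y = -5354 - 1*962 = -5354 - 962 = -6316)
s = 1600 (s = (-40)**2 = 1600)
(s + 10579) + sqrt(y - 7278) = (1600 + 10579) + sqrt(-6316 - 7278) = 12179 + sqrt(-13594) = 12179 + I*sqrt(13594)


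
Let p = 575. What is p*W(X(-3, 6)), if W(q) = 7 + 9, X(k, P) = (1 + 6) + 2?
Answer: 9200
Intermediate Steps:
X(k, P) = 9 (X(k, P) = 7 + 2 = 9)
W(q) = 16
p*W(X(-3, 6)) = 575*16 = 9200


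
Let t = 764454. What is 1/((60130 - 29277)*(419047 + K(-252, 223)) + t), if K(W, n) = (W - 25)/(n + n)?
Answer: 446/5766602662789 ≈ 7.7342e-11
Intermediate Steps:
K(W, n) = (-25 + W)/(2*n) (K(W, n) = (-25 + W)/((2*n)) = (-25 + W)*(1/(2*n)) = (-25 + W)/(2*n))
1/((60130 - 29277)*(419047 + K(-252, 223)) + t) = 1/((60130 - 29277)*(419047 + (½)*(-25 - 252)/223) + 764454) = 1/(30853*(419047 + (½)*(1/223)*(-277)) + 764454) = 1/(30853*(419047 - 277/446) + 764454) = 1/(30853*(186894685/446) + 764454) = 1/(5766261716305/446 + 764454) = 1/(5766602662789/446) = 446/5766602662789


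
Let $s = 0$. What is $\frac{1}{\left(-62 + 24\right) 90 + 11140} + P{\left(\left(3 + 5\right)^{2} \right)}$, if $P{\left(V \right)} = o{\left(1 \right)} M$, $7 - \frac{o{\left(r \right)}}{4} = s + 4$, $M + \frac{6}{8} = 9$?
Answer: $\frac{764281}{7720} \approx 99.0$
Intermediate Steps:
$M = \frac{33}{4}$ ($M = - \frac{3}{4} + 9 = \frac{33}{4} \approx 8.25$)
$o{\left(r \right)} = 12$ ($o{\left(r \right)} = 28 - 4 \left(0 + 4\right) = 28 - 16 = 12$)
$P{\left(V \right)} = 99$ ($P{\left(V \right)} = 12 \cdot \frac{33}{4} = 99$)
$\frac{1}{\left(-62 + 24\right) 90 + 11140} + P{\left(\left(3 + 5\right)^{2} \right)} = \frac{1}{\left(-62 + 24\right) 90 + 11140} + 99 = \frac{1}{\left(-38\right) 90 + 11140} + 99 = \frac{1}{-3420 + 11140} + 99 = \frac{1}{7720} + 99 = \frac{764281}{7720}$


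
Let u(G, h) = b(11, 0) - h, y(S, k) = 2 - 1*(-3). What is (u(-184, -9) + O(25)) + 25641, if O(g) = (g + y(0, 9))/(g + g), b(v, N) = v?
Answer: 128308/5 ≈ 25662.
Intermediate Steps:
y(S, k) = 5 (y(S, k) = 2 + 3 = 5)
u(G, h) = 11 - h
O(g) = (5 + g)/(2*g) (O(g) = (g + 5)/(g + g) = (5 + g)/((2*g)) = (5 + g)*(1/(2*g)) = (5 + g)/(2*g))
(u(-184, -9) + O(25)) + 25641 = ((11 - 1*(-9)) + (½)*(5 + 25)/25) + 25641 = ((11 + 9) + (½)*(1/25)*30) + 25641 = (20 + ⅗) + 25641 = 103/5 + 25641 = 128308/5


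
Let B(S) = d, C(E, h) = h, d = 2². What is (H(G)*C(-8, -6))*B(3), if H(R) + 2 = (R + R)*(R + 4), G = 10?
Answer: -6672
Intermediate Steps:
d = 4
B(S) = 4
H(R) = -2 + 2*R*(4 + R) (H(R) = -2 + (R + R)*(R + 4) = -2 + (2*R)*(4 + R) = -2 + 2*R*(4 + R))
(H(G)*C(-8, -6))*B(3) = ((-2 + 2*10² + 8*10)*(-6))*4 = ((-2 + 2*100 + 80)*(-6))*4 = ((-2 + 200 + 80)*(-6))*4 = (278*(-6))*4 = -1668*4 = -6672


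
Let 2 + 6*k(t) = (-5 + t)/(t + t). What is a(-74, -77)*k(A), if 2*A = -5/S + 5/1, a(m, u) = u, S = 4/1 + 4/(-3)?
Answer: 2387/60 ≈ 39.783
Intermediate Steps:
S = 8/3 (S = 4*1 + 4*(-1/3) = 4 - 4/3 = 8/3 ≈ 2.6667)
A = 25/16 (A = (-5/8/3 + 5/1)/2 = (-5*3/8 + 5*1)/2 = (-15/8 + 5)/2 = (1/2)*(25/8) = 25/16 ≈ 1.5625)
k(t) = -1/3 + (-5 + t)/(12*t) (k(t) = -1/3 + ((-5 + t)/(t + t))/6 = -1/3 + ((-5 + t)/((2*t)))/6 = -1/3 + ((-5 + t)*(1/(2*t)))/6 = -1/3 + ((-5 + t)/(2*t))/6 = -1/3 + (-5 + t)/(12*t))
a(-74, -77)*k(A) = -77*(-5 - 3*25/16)/(12*25/16) = -77*16*(-5 - 75/16)/(12*25) = -77*16*(-155)/(12*25*16) = -77*(-31/60) = 2387/60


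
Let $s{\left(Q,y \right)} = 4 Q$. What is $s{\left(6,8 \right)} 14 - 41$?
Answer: $295$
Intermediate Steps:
$s{\left(6,8 \right)} 14 - 41 = 4 \cdot 6 \cdot 14 - 41 = 24 \cdot 14 - 41 = 336 - 41 = 295$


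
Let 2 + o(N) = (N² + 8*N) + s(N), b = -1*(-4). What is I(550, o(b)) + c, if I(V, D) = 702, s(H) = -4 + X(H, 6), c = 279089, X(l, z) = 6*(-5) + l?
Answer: 279791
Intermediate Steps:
X(l, z) = -30 + l
b = 4
s(H) = -34 + H (s(H) = -4 + (-30 + H) = -34 + H)
o(N) = -36 + N² + 9*N (o(N) = -2 + ((N² + 8*N) + (-34 + N)) = -2 + (-34 + N² + 9*N) = -36 + N² + 9*N)
I(550, o(b)) + c = 702 + 279089 = 279791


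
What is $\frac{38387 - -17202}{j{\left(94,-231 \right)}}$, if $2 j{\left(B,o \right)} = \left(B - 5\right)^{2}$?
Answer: $\frac{111178}{7921} \approx 14.036$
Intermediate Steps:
$j{\left(B,o \right)} = \frac{\left(-5 + B\right)^{2}}{2}$ ($j{\left(B,o \right)} = \frac{\left(B - 5\right)^{2}}{2} = \frac{\left(-5 + B\right)^{2}}{2}$)
$\frac{38387 - -17202}{j{\left(94,-231 \right)}} = \frac{38387 - -17202}{\frac{1}{2} \left(-5 + 94\right)^{2}} = \frac{38387 + 17202}{\frac{1}{2} \cdot 89^{2}} = \frac{55589}{\frac{1}{2} \cdot 7921} = \frac{55589}{\frac{7921}{2}} = 55589 \cdot \frac{2}{7921} = \frac{111178}{7921}$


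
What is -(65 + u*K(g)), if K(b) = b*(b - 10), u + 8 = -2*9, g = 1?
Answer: -299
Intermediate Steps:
u = -26 (u = -8 - 2*9 = -8 - 18 = -26)
K(b) = b*(-10 + b)
-(65 + u*K(g)) = -(65 - 26*(-10 + 1)) = -(65 - 26*(-9)) = -(65 + 234) = -1*299 = -299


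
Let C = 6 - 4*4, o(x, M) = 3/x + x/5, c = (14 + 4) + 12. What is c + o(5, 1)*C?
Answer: 14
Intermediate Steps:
c = 30 (c = 18 + 12 = 30)
o(x, M) = 3/x + x/5 (o(x, M) = 3/x + x*(⅕) = 3/x + x/5)
C = -10 (C = 6 - 16 = -10)
c + o(5, 1)*C = 30 + (3/5 + (⅕)*5)*(-10) = 30 + (3*(⅕) + 1)*(-10) = 30 + (⅗ + 1)*(-10) = 30 + (8/5)*(-10) = 30 - 16 = 14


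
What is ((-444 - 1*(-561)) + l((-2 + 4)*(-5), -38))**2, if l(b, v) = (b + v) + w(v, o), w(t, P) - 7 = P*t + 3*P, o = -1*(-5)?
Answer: 9801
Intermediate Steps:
o = 5
w(t, P) = 7 + 3*P + P*t (w(t, P) = 7 + (P*t + 3*P) = 7 + (3*P + P*t) = 7 + 3*P + P*t)
l(b, v) = 22 + b + 6*v (l(b, v) = (b + v) + (7 + 3*5 + 5*v) = (b + v) + (7 + 15 + 5*v) = (b + v) + (22 + 5*v) = 22 + b + 6*v)
((-444 - 1*(-561)) + l((-2 + 4)*(-5), -38))**2 = ((-444 - 1*(-561)) + (22 + (-2 + 4)*(-5) + 6*(-38)))**2 = ((-444 + 561) + (22 + 2*(-5) - 228))**2 = (117 + (22 - 10 - 228))**2 = (117 - 216)**2 = (-99)**2 = 9801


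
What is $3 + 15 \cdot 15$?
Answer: $228$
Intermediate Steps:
$3 + 15 \cdot 15 = 3 + 225 = 228$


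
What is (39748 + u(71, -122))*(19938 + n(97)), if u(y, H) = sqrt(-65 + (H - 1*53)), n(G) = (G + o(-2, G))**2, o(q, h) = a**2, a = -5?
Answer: 1384104856 + 139288*I*sqrt(15) ≈ 1.3841e+9 + 5.3946e+5*I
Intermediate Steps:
o(q, h) = 25 (o(q, h) = (-5)**2 = 25)
n(G) = (25 + G)**2 (n(G) = (G + 25)**2 = (25 + G)**2)
u(y, H) = sqrt(-118 + H) (u(y, H) = sqrt(-65 + (H - 53)) = sqrt(-65 + (-53 + H)) = sqrt(-118 + H))
(39748 + u(71, -122))*(19938 + n(97)) = (39748 + sqrt(-118 - 122))*(19938 + (25 + 97)**2) = (39748 + sqrt(-240))*(19938 + 122**2) = (39748 + 4*I*sqrt(15))*(19938 + 14884) = (39748 + 4*I*sqrt(15))*34822 = 1384104856 + 139288*I*sqrt(15)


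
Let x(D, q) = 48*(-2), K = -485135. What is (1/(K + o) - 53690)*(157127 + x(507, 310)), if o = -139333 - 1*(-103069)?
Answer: -4395912044108641/521399 ≈ -8.4310e+9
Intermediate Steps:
x(D, q) = -96
o = -36264 (o = -139333 + 103069 = -36264)
(1/(K + o) - 53690)*(157127 + x(507, 310)) = (1/(-485135 - 36264) - 53690)*(157127 - 96) = (1/(-521399) - 53690)*157031 = (-1/521399 - 53690)*157031 = -27993912311/521399*157031 = -4395912044108641/521399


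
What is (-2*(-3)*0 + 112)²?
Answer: 12544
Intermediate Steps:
(-2*(-3)*0 + 112)² = (6*0 + 112)² = (0 + 112)² = 112² = 12544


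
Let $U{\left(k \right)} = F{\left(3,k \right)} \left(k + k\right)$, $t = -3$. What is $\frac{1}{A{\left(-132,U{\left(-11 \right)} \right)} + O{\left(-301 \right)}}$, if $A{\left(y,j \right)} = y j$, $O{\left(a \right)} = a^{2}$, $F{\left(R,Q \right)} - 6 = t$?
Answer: $\frac{1}{99313} \approx 1.0069 \cdot 10^{-5}$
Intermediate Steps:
$F{\left(R,Q \right)} = 3$ ($F{\left(R,Q \right)} = 6 - 3 = 3$)
$U{\left(k \right)} = 6 k$ ($U{\left(k \right)} = 3 \left(k + k\right) = 3 \cdot 2 k = 6 k$)
$A{\left(y,j \right)} = j y$
$\frac{1}{A{\left(-132,U{\left(-11 \right)} \right)} + O{\left(-301 \right)}} = \frac{1}{6 \left(-11\right) \left(-132\right) + \left(-301\right)^{2}} = \frac{1}{\left(-66\right) \left(-132\right) + 90601} = \frac{1}{8712 + 90601} = \frac{1}{99313}$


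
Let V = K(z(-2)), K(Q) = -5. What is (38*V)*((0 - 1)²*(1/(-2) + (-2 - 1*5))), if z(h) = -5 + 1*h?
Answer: 1425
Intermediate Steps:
z(h) = -5 + h
V = -5
(38*V)*((0 - 1)²*(1/(-2) + (-2 - 1*5))) = (38*(-5))*((0 - 1)²*(1/(-2) + (-2 - 1*5))) = -190*(-1)²*(-½ + (-2 - 5)) = -190*(-½ - 7) = -190*(-15)/2 = -190*(-15/2) = 1425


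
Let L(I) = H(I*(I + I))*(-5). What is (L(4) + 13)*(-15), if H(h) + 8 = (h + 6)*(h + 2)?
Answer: 96105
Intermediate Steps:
H(h) = -8 + (2 + h)*(6 + h) (H(h) = -8 + (h + 6)*(h + 2) = -8 + (6 + h)*(2 + h) = -8 + (2 + h)*(6 + h))
L(I) = -20 - 80*I**2 - 20*I**4 (L(I) = (4 + (I*(I + I))**2 + 8*(I*(I + I)))*(-5) = (4 + (I*(2*I))**2 + 8*(I*(2*I)))*(-5) = (4 + (2*I**2)**2 + 8*(2*I**2))*(-5) = (4 + 4*I**4 + 16*I**2)*(-5) = -20 - 80*I**2 - 20*I**4)
(L(4) + 13)*(-15) = ((-20 - 80*4**2 - 20*4**4) + 13)*(-15) = ((-20 - 80*16 - 20*256) + 13)*(-15) = ((-20 - 1280 - 5120) + 13)*(-15) = (-6420 + 13)*(-15) = -6407*(-15) = 96105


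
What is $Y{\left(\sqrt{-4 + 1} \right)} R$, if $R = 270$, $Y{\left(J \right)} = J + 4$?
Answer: $1080 + 270 i \sqrt{3} \approx 1080.0 + 467.65 i$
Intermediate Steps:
$Y{\left(J \right)} = 4 + J$
$Y{\left(\sqrt{-4 + 1} \right)} R = \left(4 + \sqrt{-4 + 1}\right) 270 = \left(4 + \sqrt{-3}\right) 270 = \left(4 + i \sqrt{3}\right) 270 = 1080 + 270 i \sqrt{3}$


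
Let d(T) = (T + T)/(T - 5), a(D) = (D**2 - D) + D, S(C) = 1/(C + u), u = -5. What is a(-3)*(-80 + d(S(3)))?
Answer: -7902/11 ≈ -718.36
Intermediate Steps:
S(C) = 1/(-5 + C) (S(C) = 1/(C - 5) = 1/(-5 + C))
a(D) = D**2
d(T) = 2*T/(-5 + T) (d(T) = (2*T)/(-5 + T) = 2*T/(-5 + T))
a(-3)*(-80 + d(S(3))) = (-3)**2*(-80 + 2/((-5 + 3)*(-5 + 1/(-5 + 3)))) = 9*(-80 + 2/(-2*(-5 + 1/(-2)))) = 9*(-80 + 2*(-1/2)/(-5 - 1/2)) = 9*(-80 + 2*(-1/2)/(-11/2)) = 9*(-80 + 2*(-1/2)*(-2/11)) = 9*(-80 + 2/11) = 9*(-878/11) = -7902/11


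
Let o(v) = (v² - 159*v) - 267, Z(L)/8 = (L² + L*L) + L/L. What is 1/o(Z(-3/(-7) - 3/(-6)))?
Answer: -2401/7821231 ≈ -0.00030698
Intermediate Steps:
Z(L) = 8 + 16*L² (Z(L) = 8*((L² + L*L) + L/L) = 8*((L² + L²) + 1) = 8*(2*L² + 1) = 8*(1 + 2*L²) = 8 + 16*L²)
o(v) = -267 + v² - 159*v
1/o(Z(-3/(-7) - 3/(-6))) = 1/(-267 + (8 + 16*(-3/(-7) - 3/(-6))²)² - 159*(8 + 16*(-3/(-7) - 3/(-6))²)) = 1/(-267 + (8 + 16*(-3*(-⅐) - 3*(-⅙))²)² - 159*(8 + 16*(-3*(-⅐) - 3*(-⅙))²)) = 1/(-267 + (8 + 16*(3/7 + ½)²)² - 159*(8 + 16*(3/7 + ½)²)) = 1/(-267 + (8 + 16*(13/14)²)² - 159*(8 + 16*(13/14)²)) = 1/(-267 + (8 + 16*(169/196))² - 159*(8 + 16*(169/196))) = 1/(-267 + (8 + 676/49)² - 159*(8 + 676/49)) = 1/(-267 + (1068/49)² - 159*1068/49) = 1/(-267 + 1140624/2401 - 169812/49) = 1/(-7821231/2401) = -2401/7821231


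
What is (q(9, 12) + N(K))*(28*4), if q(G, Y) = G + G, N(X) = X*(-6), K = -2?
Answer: 3360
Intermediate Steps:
N(X) = -6*X
q(G, Y) = 2*G
(q(9, 12) + N(K))*(28*4) = (2*9 - 6*(-2))*(28*4) = (18 + 12)*112 = 30*112 = 3360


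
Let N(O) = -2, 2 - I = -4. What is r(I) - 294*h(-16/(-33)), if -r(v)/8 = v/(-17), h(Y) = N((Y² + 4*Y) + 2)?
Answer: 10044/17 ≈ 590.82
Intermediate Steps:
I = 6 (I = 2 - 1*(-4) = 2 + 4 = 6)
h(Y) = -2
r(v) = 8*v/17 (r(v) = -8*v/(-17) = -8*v*(-1)/17 = -(-8)*v/17 = 8*v/17)
r(I) - 294*h(-16/(-33)) = (8/17)*6 - 294*(-2) = 48/17 + 588 = 10044/17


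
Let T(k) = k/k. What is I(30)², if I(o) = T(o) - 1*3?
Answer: 4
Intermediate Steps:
T(k) = 1
I(o) = -2 (I(o) = 1 - 1*3 = 1 - 3 = -2)
I(30)² = (-2)² = 4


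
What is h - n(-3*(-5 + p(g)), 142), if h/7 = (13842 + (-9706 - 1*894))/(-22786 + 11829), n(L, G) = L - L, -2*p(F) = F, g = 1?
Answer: -22694/10957 ≈ -2.0712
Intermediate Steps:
p(F) = -F/2
n(L, G) = 0
h = -22694/10957 (h = 7*((13842 + (-9706 - 1*894))/(-22786 + 11829)) = 7*((13842 + (-9706 - 894))/(-10957)) = 7*((13842 - 10600)*(-1/10957)) = 7*(3242*(-1/10957)) = 7*(-3242/10957) = -22694/10957 ≈ -2.0712)
h - n(-3*(-5 + p(g)), 142) = -22694/10957 - 1*0 = -22694/10957 + 0 = -22694/10957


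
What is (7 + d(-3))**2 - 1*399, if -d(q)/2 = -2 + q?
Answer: -110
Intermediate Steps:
d(q) = 4 - 2*q (d(q) = -2*(-2 + q) = 4 - 2*q)
(7 + d(-3))**2 - 1*399 = (7 + (4 - 2*(-3)))**2 - 1*399 = (7 + (4 + 6))**2 - 399 = (7 + 10)**2 - 399 = 17**2 - 399 = 289 - 399 = -110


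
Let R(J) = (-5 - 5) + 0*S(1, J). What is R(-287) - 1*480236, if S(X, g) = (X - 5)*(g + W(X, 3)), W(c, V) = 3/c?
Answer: -480246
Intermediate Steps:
S(X, g) = (-5 + X)*(g + 3/X) (S(X, g) = (X - 5)*(g + 3/X) = (-5 + X)*(g + 3/X))
R(J) = -10 (R(J) = (-5 - 5) + 0*(3 - 15/1 - 5*J + 1*J) = -10 + 0*(3 - 15*1 - 5*J + J) = -10 + 0*(3 - 15 - 5*J + J) = -10 + 0*(-12 - 4*J) = -10 + 0 = -10)
R(-287) - 1*480236 = -10 - 1*480236 = -10 - 480236 = -480246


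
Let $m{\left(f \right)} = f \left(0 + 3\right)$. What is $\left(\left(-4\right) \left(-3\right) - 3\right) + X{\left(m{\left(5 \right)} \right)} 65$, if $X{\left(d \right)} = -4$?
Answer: $-251$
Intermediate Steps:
$m{\left(f \right)} = 3 f$ ($m{\left(f \right)} = f 3 = 3 f$)
$\left(\left(-4\right) \left(-3\right) - 3\right) + X{\left(m{\left(5 \right)} \right)} 65 = \left(\left(-4\right) \left(-3\right) - 3\right) - 260 = \left(12 - 3\right) - 260 = 9 - 260 = -251$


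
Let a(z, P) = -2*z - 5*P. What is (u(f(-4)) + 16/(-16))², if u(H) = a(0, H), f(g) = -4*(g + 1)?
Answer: 3721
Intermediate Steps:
a(z, P) = -5*P - 2*z
f(g) = -4 - 4*g (f(g) = -4*(1 + g) = -4 - 4*g)
u(H) = -5*H (u(H) = -5*H - 2*0 = -5*H + 0 = -5*H)
(u(f(-4)) + 16/(-16))² = (-5*(-4 - 4*(-4)) + 16/(-16))² = (-5*(-4 + 16) + 16*(-1/16))² = (-5*12 - 1)² = (-60 - 1)² = (-61)² = 3721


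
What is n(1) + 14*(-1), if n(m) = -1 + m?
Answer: -14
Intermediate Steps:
n(1) + 14*(-1) = (-1 + 1) + 14*(-1) = 0 - 14 = -14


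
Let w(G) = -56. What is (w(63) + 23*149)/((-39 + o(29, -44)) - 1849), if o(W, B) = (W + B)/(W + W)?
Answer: -195518/109519 ≈ -1.7852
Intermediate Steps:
o(W, B) = (B + W)/(2*W) (o(W, B) = (B + W)/((2*W)) = (B + W)*(1/(2*W)) = (B + W)/(2*W))
(w(63) + 23*149)/((-39 + o(29, -44)) - 1849) = (-56 + 23*149)/((-39 + (½)*(-44 + 29)/29) - 1849) = (-56 + 3427)/((-39 + (½)*(1/29)*(-15)) - 1849) = 3371/((-39 - 15/58) - 1849) = 3371/(-2277/58 - 1849) = 3371/(-109519/58) = 3371*(-58/109519) = -195518/109519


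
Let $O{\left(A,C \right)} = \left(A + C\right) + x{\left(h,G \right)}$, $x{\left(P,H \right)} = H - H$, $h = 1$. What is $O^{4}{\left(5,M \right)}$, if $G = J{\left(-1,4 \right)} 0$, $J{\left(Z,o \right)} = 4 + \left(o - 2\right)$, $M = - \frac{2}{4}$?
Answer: $\frac{6561}{16} \approx 410.06$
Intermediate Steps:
$M = - \frac{1}{2}$ ($M = \left(-2\right) \frac{1}{4} = - \frac{1}{2} \approx -0.5$)
$J{\left(Z,o \right)} = 2 + o$ ($J{\left(Z,o \right)} = 4 + \left(o - 2\right) = 4 + \left(-2 + o\right) = 2 + o$)
$G = 0$ ($G = \left(2 + 4\right) 0 = 6 \cdot 0 = 0$)
$x{\left(P,H \right)} = 0$
$O{\left(A,C \right)} = A + C$ ($O{\left(A,C \right)} = \left(A + C\right) + 0 = A + C$)
$O^{4}{\left(5,M \right)} = \left(5 - \frac{1}{2}\right)^{4} = \left(\frac{9}{2}\right)^{4} = \frac{6561}{16}$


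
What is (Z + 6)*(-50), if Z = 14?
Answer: -1000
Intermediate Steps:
(Z + 6)*(-50) = (14 + 6)*(-50) = 20*(-50) = -1000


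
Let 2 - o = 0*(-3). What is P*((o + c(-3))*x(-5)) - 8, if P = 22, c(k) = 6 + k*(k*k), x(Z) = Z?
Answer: 2082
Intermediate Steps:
o = 2 (o = 2 - 0*(-3) = 2 - 1*0 = 2 + 0 = 2)
c(k) = 6 + k³ (c(k) = 6 + k*k² = 6 + k³)
P*((o + c(-3))*x(-5)) - 8 = 22*((2 + (6 + (-3)³))*(-5)) - 8 = 22*((2 + (6 - 27))*(-5)) - 8 = 22*((2 - 21)*(-5)) - 8 = 22*(-19*(-5)) - 8 = 22*95 - 8 = 2090 - 8 = 2082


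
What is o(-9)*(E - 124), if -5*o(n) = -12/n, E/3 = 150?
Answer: -1304/15 ≈ -86.933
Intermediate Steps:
E = 450 (E = 3*150 = 450)
o(n) = 12/(5*n) (o(n) = -(-12)/(5*n) = 12/(5*n))
o(-9)*(E - 124) = ((12/5)/(-9))*(450 - 124) = ((12/5)*(-⅑))*326 = -4/15*326 = -1304/15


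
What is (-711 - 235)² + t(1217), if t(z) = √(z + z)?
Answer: 894916 + √2434 ≈ 8.9497e+5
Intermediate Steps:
t(z) = √2*√z (t(z) = √(2*z) = √2*√z)
(-711 - 235)² + t(1217) = (-711 - 235)² + √2*√1217 = (-946)² + √2434 = 894916 + √2434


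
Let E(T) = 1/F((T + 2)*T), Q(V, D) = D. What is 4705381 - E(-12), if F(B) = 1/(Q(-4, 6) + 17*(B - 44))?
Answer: 4704083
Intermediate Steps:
F(B) = 1/(-742 + 17*B) (F(B) = 1/(6 + 17*(B - 44)) = 1/(6 + 17*(-44 + B)) = 1/(6 + (-748 + 17*B)) = 1/(-742 + 17*B))
E(T) = -742 + 17*T*(2 + T) (E(T) = 1/(1/(-742 + 17*((T + 2)*T))) = 1/(1/(-742 + 17*((2 + T)*T))) = 1/(1/(-742 + 17*(T*(2 + T)))) = 1/(1/(-742 + 17*T*(2 + T))) = -742 + 17*T*(2 + T))
4705381 - E(-12) = 4705381 - (-742 + 17*(-12)*(2 - 12)) = 4705381 - (-742 + 17*(-12)*(-10)) = 4705381 - (-742 + 2040) = 4705381 - 1*1298 = 4705381 - 1298 = 4704083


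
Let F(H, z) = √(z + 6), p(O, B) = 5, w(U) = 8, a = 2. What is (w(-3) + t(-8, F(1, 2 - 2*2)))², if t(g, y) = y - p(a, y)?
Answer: 25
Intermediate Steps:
F(H, z) = √(6 + z)
t(g, y) = -5 + y (t(g, y) = y - 1*5 = y - 5 = -5 + y)
(w(-3) + t(-8, F(1, 2 - 2*2)))² = (8 + (-5 + √(6 + (2 - 2*2))))² = (8 + (-5 + √(6 + (2 - 4))))² = (8 + (-5 + √(6 - 2)))² = (8 + (-5 + √4))² = (8 + (-5 + 2))² = (8 - 3)² = 5² = 25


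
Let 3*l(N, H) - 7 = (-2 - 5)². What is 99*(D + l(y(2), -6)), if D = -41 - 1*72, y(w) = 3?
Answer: -9339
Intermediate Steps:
D = -113 (D = -41 - 72 = -113)
l(N, H) = 56/3 (l(N, H) = 7/3 + (-2 - 5)²/3 = 7/3 + (⅓)*(-7)² = 7/3 + (⅓)*49 = 7/3 + 49/3 = 56/3)
99*(D + l(y(2), -6)) = 99*(-113 + 56/3) = 99*(-283/3) = -9339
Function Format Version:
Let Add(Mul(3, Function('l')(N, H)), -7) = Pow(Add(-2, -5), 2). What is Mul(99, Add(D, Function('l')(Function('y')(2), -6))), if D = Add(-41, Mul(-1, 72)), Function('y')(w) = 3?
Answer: -9339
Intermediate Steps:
D = -113 (D = Add(-41, -72) = -113)
Function('l')(N, H) = Rational(56, 3) (Function('l')(N, H) = Add(Rational(7, 3), Mul(Rational(1, 3), Pow(Add(-2, -5), 2))) = Add(Rational(7, 3), Mul(Rational(1, 3), Pow(-7, 2))) = Add(Rational(7, 3), Mul(Rational(1, 3), 49)) = Add(Rational(7, 3), Rational(49, 3)) = Rational(56, 3))
Mul(99, Add(D, Function('l')(Function('y')(2), -6))) = Mul(99, Add(-113, Rational(56, 3))) = Mul(99, Rational(-283, 3)) = -9339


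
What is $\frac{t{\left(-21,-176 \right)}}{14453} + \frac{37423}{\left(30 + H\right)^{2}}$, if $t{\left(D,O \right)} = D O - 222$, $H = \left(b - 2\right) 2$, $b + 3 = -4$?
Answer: $\frac{541374875}{2081232} \approx 260.12$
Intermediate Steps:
$b = -7$ ($b = -3 - 4 = -7$)
$H = -18$ ($H = \left(-7 - 2\right) 2 = \left(-9\right) 2 = -18$)
$t{\left(D,O \right)} = -222 + D O$
$\frac{t{\left(-21,-176 \right)}}{14453} + \frac{37423}{\left(30 + H\right)^{2}} = \frac{-222 - -3696}{14453} + \frac{37423}{\left(30 - 18\right)^{2}} = \left(-222 + 3696\right) \frac{1}{14453} + \frac{37423}{12^{2}} = 3474 \cdot \frac{1}{14453} + \frac{37423}{144} = \frac{3474}{14453} + 37423 \cdot \frac{1}{144} = \frac{3474}{14453} + \frac{37423}{144} = \frac{541374875}{2081232}$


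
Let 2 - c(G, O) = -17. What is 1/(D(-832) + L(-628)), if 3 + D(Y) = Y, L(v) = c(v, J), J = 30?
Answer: -1/816 ≈ -0.0012255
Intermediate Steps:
c(G, O) = 19 (c(G, O) = 2 - 1*(-17) = 2 + 17 = 19)
L(v) = 19
D(Y) = -3 + Y
1/(D(-832) + L(-628)) = 1/((-3 - 832) + 19) = 1/(-835 + 19) = 1/(-816) = -1/816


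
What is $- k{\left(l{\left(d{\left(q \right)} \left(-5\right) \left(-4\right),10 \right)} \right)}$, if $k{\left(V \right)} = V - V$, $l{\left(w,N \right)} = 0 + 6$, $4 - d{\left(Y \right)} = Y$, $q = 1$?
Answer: $0$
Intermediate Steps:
$d{\left(Y \right)} = 4 - Y$
$l{\left(w,N \right)} = 6$
$k{\left(V \right)} = 0$
$- k{\left(l{\left(d{\left(q \right)} \left(-5\right) \left(-4\right),10 \right)} \right)} = \left(-1\right) 0 = 0$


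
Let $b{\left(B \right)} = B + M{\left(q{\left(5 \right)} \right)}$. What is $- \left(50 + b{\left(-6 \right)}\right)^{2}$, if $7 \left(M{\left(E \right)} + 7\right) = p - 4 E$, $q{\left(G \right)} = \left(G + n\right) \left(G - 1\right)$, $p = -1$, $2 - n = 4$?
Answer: $-900$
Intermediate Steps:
$n = -2$ ($n = 2 - 4 = -2$)
$q{\left(G \right)} = \left(-1 + G\right) \left(-2 + G\right)$ ($q{\left(G \right)} = \left(G - 2\right) \left(G - 1\right) = \left(-2 + G\right) \left(-1 + G\right) = \left(-1 + G\right) \left(-2 + G\right)$)
$M{\left(E \right)} = - \frac{50}{7} - \frac{4 E}{7}$ ($M{\left(E \right)} = -7 + \frac{-1 - 4 E}{7} = -7 - \left(\frac{1}{7} + \frac{4 E}{7}\right) = - \frac{50}{7} - \frac{4 E}{7}$)
$b{\left(B \right)} = -14 + B$ ($b{\left(B \right)} = B - \left(\frac{50}{7} + \frac{4 \left(2 + 5^{2} - 15\right)}{7}\right) = B - \left(\frac{50}{7} + \frac{4 \left(2 + 25 - 15\right)}{7}\right) = B - 14 = -14 + B$)
$- \left(50 + b{\left(-6 \right)}\right)^{2} = - \left(50 - 20\right)^{2} = - 30^{2} = \left(-1\right) 900 = -900$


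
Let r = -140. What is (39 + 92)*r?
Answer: -18340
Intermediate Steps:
(39 + 92)*r = (39 + 92)*(-140) = 131*(-140) = -18340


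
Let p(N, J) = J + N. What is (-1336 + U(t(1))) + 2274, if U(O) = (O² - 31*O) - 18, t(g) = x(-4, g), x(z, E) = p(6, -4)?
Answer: 862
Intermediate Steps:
x(z, E) = 2 (x(z, E) = -4 + 6 = 2)
t(g) = 2
U(O) = -18 + O² - 31*O
(-1336 + U(t(1))) + 2274 = (-1336 + (-18 + 2² - 31*2)) + 2274 = (-1336 + (-18 + 4 - 62)) + 2274 = (-1336 - 76) + 2274 = -1412 + 2274 = 862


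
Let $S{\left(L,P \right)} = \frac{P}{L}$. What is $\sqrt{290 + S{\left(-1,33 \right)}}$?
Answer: $\sqrt{257} \approx 16.031$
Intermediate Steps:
$\sqrt{290 + S{\left(-1,33 \right)}} = \sqrt{290 + \frac{33}{-1}} = \sqrt{290 + 33 \left(-1\right)} = \sqrt{290 - 33} = \sqrt{257}$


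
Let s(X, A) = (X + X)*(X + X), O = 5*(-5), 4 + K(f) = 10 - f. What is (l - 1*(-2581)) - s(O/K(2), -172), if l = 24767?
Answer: 108767/4 ≈ 27192.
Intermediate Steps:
K(f) = 6 - f (K(f) = -4 + (10 - f) = 6 - f)
O = -25
s(X, A) = 4*X**2 (s(X, A) = (2*X)*(2*X) = 4*X**2)
(l - 1*(-2581)) - s(O/K(2), -172) = (24767 - 1*(-2581)) - 4*(-25/(6 - 1*2))**2 = (24767 + 2581) - 4*(-25/(6 - 2))**2 = 27348 - 4*(-25/4)**2 = 27348 - 4*625/16 = 27348 - 1*625/4 = 27348 - 625/4 = 108767/4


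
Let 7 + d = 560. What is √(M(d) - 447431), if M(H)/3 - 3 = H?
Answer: I*√445763 ≈ 667.66*I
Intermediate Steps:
d = 553 (d = -7 + 560 = 553)
M(H) = 9 + 3*H
√(M(d) - 447431) = √((9 + 3*553) - 447431) = √((9 + 1659) - 447431) = √(1668 - 447431) = √(-445763) = I*√445763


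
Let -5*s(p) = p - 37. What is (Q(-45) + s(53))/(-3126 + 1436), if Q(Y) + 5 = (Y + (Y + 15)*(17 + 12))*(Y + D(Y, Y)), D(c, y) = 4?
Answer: -93767/4225 ≈ -22.193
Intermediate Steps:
s(p) = 37/5 - p/5 (s(p) = -(p - 37)/5 = -(-37 + p)/5 = 37/5 - p/5)
Q(Y) = -5 + (4 + Y)*(435 + 30*Y) (Q(Y) = -5 + (Y + (Y + 15)*(17 + 12))*(Y + 4) = -5 + (Y + (15 + Y)*29)*(4 + Y) = -5 + (Y + (435 + 29*Y))*(4 + Y) = -5 + (435 + 30*Y)*(4 + Y) = -5 + (4 + Y)*(435 + 30*Y))
(Q(-45) + s(53))/(-3126 + 1436) = ((1735 + 30*(-45)² + 555*(-45)) + (37/5 - ⅕*53))/(-3126 + 1436) = ((1735 + 30*2025 - 24975) + (37/5 - 53/5))/(-1690) = ((1735 + 60750 - 24975) - 16/5)*(-1/1690) = (37510 - 16/5)*(-1/1690) = (187534/5)*(-1/1690) = -93767/4225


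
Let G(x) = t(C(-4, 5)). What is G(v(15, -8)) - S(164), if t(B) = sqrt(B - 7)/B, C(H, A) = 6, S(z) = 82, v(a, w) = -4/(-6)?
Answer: -82 + I/6 ≈ -82.0 + 0.16667*I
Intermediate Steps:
v(a, w) = 2/3 (v(a, w) = -4*(-1/6) = 2/3)
t(B) = sqrt(-7 + B)/B
G(x) = I/6 (G(x) = sqrt(-7 + 6)/6 = sqrt(-1)/6 = I/6)
G(v(15, -8)) - S(164) = I/6 - 1*82 = I/6 - 82 = -82 + I/6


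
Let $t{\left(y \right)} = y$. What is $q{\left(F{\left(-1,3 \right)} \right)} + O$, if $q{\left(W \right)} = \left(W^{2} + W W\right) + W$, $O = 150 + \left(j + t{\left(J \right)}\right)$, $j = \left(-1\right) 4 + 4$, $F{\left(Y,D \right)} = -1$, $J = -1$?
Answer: $150$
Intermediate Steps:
$j = 0$ ($j = -4 + 4 = 0$)
$O = 149$ ($O = 150 + \left(0 - 1\right) = 150 - 1 = 149$)
$q{\left(W \right)} = W + 2 W^{2}$ ($q{\left(W \right)} = \left(W^{2} + W^{2}\right) + W = 2 W^{2} + W = W + 2 W^{2}$)
$q{\left(F{\left(-1,3 \right)} \right)} + O = - (1 + 2 \left(-1\right)) + 149 = - (1 - 2) + 149 = \left(-1\right) \left(-1\right) + 149 = 1 + 149 = 150$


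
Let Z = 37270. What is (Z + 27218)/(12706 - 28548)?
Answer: -32244/7921 ≈ -4.0707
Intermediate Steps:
(Z + 27218)/(12706 - 28548) = (37270 + 27218)/(12706 - 28548) = 64488/(-15842) = 64488*(-1/15842) = -32244/7921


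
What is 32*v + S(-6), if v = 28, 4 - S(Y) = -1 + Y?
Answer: 907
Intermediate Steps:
S(Y) = 5 - Y (S(Y) = 4 - (-1 + Y) = 4 + (1 - Y) = 5 - Y)
32*v + S(-6) = 32*28 + (5 - 1*(-6)) = 896 + (5 + 6) = 896 + 11 = 907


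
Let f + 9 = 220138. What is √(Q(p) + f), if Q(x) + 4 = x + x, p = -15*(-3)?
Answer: √220215 ≈ 469.27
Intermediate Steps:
p = 45
Q(x) = -4 + 2*x (Q(x) = -4 + (x + x) = -4 + 2*x)
f = 220129 (f = -9 + 220138 = 220129)
√(Q(p) + f) = √((-4 + 2*45) + 220129) = √((-4 + 90) + 220129) = √(86 + 220129) = √220215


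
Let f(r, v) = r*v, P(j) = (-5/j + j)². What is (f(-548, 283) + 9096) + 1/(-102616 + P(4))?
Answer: -239673609196/1641735 ≈ -1.4599e+5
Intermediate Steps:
P(j) = (j - 5/j)²
(f(-548, 283) + 9096) + 1/(-102616 + P(4)) = (-548*283 + 9096) + 1/(-102616 + (-5 + 4²)²/4²) = (-155084 + 9096) + 1/(-102616 + (-5 + 16)²/16) = -145988 + 1/(-102616 + (1/16)*11²) = -145988 + 1/(-102616 + (1/16)*121) = -145988 + 1/(-102616 + 121/16) = -145988 + 1/(-1641735/16) = -145988 - 16/1641735 = -239673609196/1641735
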